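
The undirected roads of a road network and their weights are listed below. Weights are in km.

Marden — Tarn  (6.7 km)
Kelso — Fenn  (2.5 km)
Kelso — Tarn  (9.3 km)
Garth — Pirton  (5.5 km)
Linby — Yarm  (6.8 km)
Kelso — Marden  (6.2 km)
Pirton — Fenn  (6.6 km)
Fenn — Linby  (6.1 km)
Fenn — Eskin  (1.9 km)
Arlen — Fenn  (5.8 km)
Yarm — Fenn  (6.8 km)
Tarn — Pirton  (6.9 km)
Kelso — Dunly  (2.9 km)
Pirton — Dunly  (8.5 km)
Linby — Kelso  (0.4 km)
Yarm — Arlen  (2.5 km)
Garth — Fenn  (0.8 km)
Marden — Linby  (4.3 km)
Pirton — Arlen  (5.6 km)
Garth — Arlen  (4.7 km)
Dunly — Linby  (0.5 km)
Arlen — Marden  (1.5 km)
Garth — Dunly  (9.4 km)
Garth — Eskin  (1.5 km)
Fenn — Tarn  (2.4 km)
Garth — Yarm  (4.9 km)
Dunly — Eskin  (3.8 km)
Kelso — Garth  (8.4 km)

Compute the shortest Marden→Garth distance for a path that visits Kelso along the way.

8 km

Best Marden to Kelso: Marden → Linby → Kelso costing 4.7
Shortest Kelso→Garth: Kelso → Fenn → Garth = 3.3
Total via Kelso: 4.7 + 3.3 = 8 km.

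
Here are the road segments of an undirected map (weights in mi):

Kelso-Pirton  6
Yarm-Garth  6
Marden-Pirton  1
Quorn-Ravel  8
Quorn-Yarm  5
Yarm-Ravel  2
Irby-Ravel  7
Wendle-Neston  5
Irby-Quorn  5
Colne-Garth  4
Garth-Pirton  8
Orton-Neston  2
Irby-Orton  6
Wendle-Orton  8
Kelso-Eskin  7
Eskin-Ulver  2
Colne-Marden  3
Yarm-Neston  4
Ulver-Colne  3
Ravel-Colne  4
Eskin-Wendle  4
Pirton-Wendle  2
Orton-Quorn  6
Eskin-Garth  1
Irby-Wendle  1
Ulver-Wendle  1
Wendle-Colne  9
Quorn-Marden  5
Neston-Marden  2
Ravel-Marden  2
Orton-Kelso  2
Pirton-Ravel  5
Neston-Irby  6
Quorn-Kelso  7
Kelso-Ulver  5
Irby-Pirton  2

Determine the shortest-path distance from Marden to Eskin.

Settle nodes by increasing distance from Marden:
Marden: 0
Pirton: 1  (via Marden)
Neston: 2  (via Marden)
Ravel: 2  (via Marden)
Colne: 3  (via Marden)
Wendle: 3  (via Pirton)
Irby: 3  (via Pirton)
Yarm: 4  (via Ravel)
Orton: 4  (via Neston)
Ulver: 4  (via Wendle)
Quorn: 5  (via Marden)
Kelso: 6  (via Orton)
Eskin: 6  (via Ulver)
Shortest route: Marden–Pirton–Wendle–Ulver–Eskin = 6 mi.

6 mi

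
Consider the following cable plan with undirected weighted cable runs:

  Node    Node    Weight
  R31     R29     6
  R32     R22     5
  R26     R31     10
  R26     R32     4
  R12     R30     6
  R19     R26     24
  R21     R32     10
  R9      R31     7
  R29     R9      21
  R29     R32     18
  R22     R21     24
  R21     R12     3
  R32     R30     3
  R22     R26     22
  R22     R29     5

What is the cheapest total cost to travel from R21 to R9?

31

Enumerating some paths:
R21 - R32 - R26 - R31 - R9: 10+4+10+7 = 31
R21 - R32 - R22 - R29 - R31 - R9: 10+5+5+6+7 = 33
Cheapest is R21 - R32 - R26 - R31 - R9 at 31.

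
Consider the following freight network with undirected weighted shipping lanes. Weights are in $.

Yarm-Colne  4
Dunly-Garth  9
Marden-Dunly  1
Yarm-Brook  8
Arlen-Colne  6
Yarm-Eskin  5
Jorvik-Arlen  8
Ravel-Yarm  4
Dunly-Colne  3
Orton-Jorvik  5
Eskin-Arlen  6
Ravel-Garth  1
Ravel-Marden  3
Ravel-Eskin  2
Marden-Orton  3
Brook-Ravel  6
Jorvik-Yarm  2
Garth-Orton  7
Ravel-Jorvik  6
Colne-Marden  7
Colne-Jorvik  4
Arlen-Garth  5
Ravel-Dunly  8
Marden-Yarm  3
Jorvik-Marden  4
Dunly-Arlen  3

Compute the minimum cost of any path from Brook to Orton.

Running Dijkstra from Brook:
Brook: 0
Ravel: 6  (via Brook)
Garth: 7  (via Ravel)
Eskin: 8  (via Ravel)
Yarm: 8  (via Brook)
Marden: 9  (via Ravel)
Dunly: 10  (via Marden)
Jorvik: 10  (via Yarm)
Colne: 12  (via Yarm)
Arlen: 12  (via Garth)
Orton: 12  (via Marden)
Shortest route: Brook–Ravel–Marden–Orton = $12.

$12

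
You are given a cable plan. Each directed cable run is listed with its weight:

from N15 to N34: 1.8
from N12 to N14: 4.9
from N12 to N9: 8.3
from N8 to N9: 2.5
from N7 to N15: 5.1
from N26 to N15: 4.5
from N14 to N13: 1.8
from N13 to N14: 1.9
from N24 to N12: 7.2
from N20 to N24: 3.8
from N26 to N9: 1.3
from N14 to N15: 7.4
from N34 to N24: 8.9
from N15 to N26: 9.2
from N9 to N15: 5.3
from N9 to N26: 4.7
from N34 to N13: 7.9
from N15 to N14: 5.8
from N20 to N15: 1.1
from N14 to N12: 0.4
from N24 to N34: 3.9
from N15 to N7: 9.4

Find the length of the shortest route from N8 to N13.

Candidate routes:
N8 → N9 → N15 → N14 → N13: 2.5+5.3+5.8+1.8 = 15.4
N8 → N9 → N15 → N34 → N13: 2.5+5.3+1.8+7.9 = 17.5
Cheapest is N8 → N9 → N15 → N14 → N13 at 15.4.

15.4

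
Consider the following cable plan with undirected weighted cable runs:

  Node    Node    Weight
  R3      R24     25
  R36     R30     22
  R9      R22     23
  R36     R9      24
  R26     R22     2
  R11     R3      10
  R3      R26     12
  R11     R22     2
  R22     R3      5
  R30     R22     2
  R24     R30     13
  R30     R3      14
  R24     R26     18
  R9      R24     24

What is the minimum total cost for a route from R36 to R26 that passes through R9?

Shortest R36→R9: R36 → R9 = 24
Best R9 to R26: R9 → R22 → R26 costing 25
Total via R9: 24 + 25 = 49.

49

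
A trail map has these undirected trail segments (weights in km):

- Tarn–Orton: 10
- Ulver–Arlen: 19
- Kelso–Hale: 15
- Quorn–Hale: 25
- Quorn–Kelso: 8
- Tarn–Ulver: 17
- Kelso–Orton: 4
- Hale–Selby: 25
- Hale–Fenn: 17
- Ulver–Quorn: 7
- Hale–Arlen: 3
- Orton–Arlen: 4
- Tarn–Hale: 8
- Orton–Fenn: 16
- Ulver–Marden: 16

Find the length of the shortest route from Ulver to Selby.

Compare a few routes:
Ulver - Arlen - Hale - Selby: 19+3+25 = 47
Ulver - Tarn - Hale - Selby: 17+8+25 = 50
Ulver - Quorn - Kelso - Orton - Arlen - Hale - Selby: 7+8+4+4+3+25 = 51
The minimum is 47 km via Ulver - Arlen - Hale - Selby.

47 km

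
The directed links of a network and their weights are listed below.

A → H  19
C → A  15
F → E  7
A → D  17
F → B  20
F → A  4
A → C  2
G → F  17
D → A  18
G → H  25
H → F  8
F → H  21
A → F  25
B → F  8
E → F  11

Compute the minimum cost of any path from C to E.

47

Running Dijkstra from C:
C: 0
A: 15  (via C)
D: 32  (via A)
H: 34  (via A)
F: 40  (via A)
E: 47  (via F)
Shortest route: C–A–F–E = 47.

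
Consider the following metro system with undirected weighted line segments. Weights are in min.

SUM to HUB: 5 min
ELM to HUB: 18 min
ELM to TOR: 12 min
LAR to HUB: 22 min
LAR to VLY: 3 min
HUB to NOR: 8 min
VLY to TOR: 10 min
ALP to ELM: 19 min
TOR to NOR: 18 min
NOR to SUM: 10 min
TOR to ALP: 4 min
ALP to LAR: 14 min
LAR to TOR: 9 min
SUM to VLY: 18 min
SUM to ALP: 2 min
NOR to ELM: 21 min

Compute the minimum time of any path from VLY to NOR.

26 min

Candidate routes:
VLY–LAR–TOR–ALP–SUM–NOR: 3+9+4+2+10 = 28
VLY–TOR–ALP–SUM–NOR: 10+4+2+10 = 26
The minimum is 26 min via VLY–TOR–ALP–SUM–NOR.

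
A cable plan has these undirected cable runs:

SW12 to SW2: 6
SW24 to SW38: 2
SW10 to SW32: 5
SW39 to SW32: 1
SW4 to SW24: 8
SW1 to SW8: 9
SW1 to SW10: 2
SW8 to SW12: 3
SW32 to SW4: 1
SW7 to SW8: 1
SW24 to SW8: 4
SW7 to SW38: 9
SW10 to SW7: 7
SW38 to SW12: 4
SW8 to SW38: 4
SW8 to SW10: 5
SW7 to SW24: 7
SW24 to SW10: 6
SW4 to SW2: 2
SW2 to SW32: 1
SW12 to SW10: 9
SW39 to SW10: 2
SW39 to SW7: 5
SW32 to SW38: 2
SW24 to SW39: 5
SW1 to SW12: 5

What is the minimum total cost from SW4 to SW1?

Running Dijkstra from SW4:
SW4: 0
SW32: 1  (via SW4)
SW2: 2  (via SW4)
SW39: 2  (via SW32)
SW38: 3  (via SW32)
SW10: 4  (via SW39)
SW24: 5  (via SW38)
SW1: 6  (via SW10)
Shortest route: SW4–SW32–SW39–SW10–SW1 = 6.

6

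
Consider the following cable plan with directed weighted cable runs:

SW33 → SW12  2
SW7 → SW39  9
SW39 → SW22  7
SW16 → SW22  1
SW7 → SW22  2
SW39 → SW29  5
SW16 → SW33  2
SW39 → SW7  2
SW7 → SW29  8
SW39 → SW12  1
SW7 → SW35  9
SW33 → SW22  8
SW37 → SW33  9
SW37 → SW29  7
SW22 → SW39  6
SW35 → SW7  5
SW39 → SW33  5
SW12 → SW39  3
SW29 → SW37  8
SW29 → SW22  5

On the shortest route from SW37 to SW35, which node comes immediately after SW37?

Compare a few routes:
SW37 - SW29 - SW22 - SW39 - SW7 - SW35: 7+5+6+2+9 = 29
SW37 - SW33 - SW22 - SW39 - SW7 - SW35: 9+8+6+2+9 = 34
SW37 - SW33 - SW12 - SW39 - SW7 - SW35: 9+2+3+2+9 = 25
The minimum is 25 via SW37 - SW33 - SW12 - SW39 - SW7 - SW35.
So from SW37 the first move is to SW33.

SW33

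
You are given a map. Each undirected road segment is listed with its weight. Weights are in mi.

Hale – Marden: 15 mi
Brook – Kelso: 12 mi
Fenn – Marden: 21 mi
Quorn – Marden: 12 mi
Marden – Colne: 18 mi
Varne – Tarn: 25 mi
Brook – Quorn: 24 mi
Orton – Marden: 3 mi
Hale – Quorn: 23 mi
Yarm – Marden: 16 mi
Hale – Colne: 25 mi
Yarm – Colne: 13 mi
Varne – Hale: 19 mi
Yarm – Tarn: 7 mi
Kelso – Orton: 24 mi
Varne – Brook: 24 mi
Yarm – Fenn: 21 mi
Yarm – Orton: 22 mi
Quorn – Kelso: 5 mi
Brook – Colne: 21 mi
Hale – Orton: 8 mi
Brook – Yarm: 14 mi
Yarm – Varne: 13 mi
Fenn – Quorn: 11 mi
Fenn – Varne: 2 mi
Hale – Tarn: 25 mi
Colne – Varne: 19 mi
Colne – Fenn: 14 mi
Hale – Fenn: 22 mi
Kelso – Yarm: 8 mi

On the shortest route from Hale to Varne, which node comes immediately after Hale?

Candidate routes:
Hale - Orton - Marden - Fenn - Varne: 8+3+21+2 = 34
Hale - Fenn - Varne: 22+2 = 24
Hale - Varne: 19 = 19
The minimum is 19 mi via Hale - Varne.
So from Hale the first move is to Varne.

Varne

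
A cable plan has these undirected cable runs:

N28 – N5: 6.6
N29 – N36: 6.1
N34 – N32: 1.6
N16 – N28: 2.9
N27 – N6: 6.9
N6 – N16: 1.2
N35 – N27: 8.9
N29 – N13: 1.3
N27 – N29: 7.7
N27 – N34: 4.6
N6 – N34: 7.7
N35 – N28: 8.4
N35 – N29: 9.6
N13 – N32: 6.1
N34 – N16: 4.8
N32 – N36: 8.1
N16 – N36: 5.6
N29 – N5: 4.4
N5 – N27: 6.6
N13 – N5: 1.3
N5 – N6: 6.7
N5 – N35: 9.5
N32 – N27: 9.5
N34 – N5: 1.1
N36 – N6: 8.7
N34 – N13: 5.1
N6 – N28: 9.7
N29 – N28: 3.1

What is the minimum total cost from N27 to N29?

Running Dijkstra from N27:
N27: 0
N34: 4.6  (via N27)
N5: 5.7  (via N34)
N32: 6.2  (via N34)
N6: 6.9  (via N27)
N13: 7  (via N5)
N29: 7.7  (via N27)
Shortest route: N27–N29 = 7.7.

7.7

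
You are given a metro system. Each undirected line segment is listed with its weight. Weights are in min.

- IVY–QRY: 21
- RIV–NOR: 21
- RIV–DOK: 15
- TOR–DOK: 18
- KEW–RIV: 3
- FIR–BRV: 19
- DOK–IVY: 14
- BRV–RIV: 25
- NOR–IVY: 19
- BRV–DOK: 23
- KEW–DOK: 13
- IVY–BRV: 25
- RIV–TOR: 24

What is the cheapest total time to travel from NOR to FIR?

Settle nodes by increasing distance from NOR:
NOR: 0
IVY: 19  (via NOR)
RIV: 21  (via NOR)
KEW: 24  (via RIV)
DOK: 33  (via IVY)
QRY: 40  (via IVY)
BRV: 44  (via IVY)
TOR: 45  (via RIV)
FIR: 63  (via BRV)
Shortest route: NOR → IVY → BRV → FIR = 63 min.

63 min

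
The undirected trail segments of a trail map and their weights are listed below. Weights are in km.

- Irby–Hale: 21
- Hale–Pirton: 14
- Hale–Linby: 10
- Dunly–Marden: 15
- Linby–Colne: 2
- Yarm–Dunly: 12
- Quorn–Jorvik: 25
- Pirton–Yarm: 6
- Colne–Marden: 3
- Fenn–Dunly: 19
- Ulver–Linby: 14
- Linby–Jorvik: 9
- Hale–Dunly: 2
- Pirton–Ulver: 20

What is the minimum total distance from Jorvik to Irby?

Shortest distances from Jorvik:
Jorvik: 0
Linby: 9  (via Jorvik)
Colne: 11  (via Linby)
Marden: 14  (via Colne)
Hale: 19  (via Linby)
Dunly: 21  (via Hale)
Ulver: 23  (via Linby)
Quorn: 25  (via Jorvik)
Pirton: 33  (via Hale)
Yarm: 33  (via Dunly)
Fenn: 40  (via Dunly)
Irby: 40  (via Hale)
Shortest route: Jorvik–Linby–Hale–Irby = 40 km.

40 km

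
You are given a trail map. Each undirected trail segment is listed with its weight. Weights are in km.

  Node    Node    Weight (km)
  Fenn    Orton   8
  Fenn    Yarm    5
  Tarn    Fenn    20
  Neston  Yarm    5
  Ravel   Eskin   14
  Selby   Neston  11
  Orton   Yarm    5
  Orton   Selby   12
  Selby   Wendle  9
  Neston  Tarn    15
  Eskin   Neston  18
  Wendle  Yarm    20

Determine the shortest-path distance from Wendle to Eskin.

Shortest distances from Wendle:
Wendle: 0
Selby: 9  (via Wendle)
Yarm: 20  (via Wendle)
Neston: 20  (via Selby)
Orton: 21  (via Selby)
Fenn: 25  (via Yarm)
Tarn: 35  (via Neston)
Eskin: 38  (via Neston)
Shortest route: Wendle–Selby–Neston–Eskin = 38 km.

38 km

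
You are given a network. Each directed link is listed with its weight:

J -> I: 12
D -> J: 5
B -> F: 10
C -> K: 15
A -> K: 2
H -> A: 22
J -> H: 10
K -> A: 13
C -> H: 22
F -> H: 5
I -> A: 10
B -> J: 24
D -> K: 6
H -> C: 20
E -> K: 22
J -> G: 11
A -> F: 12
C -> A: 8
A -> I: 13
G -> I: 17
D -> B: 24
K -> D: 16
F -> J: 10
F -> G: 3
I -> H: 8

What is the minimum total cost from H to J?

Settle nodes by increasing distance from H:
H: 0
C: 20  (via H)
A: 22  (via H)
K: 24  (via A)
F: 34  (via A)
I: 35  (via A)
G: 37  (via F)
D: 40  (via K)
J: 44  (via F)
Shortest route: H → A → F → J = 44.

44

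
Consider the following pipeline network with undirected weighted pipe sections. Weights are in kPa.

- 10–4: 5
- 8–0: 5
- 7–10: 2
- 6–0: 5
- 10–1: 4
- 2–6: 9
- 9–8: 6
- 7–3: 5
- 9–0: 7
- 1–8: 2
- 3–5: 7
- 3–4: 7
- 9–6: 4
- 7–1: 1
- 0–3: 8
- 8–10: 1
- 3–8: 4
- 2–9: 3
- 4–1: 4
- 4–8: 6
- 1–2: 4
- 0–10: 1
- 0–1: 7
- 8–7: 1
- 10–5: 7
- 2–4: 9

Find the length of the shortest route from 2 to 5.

14 kPa

Compare a few routes:
2–1–7–10–5: 4+1+2+7 = 14
2–1–8–7–10–5: 4+2+1+2+7 = 16
2–1–10–5: 4+4+7 = 15
The minimum is 14 kPa via 2–1–7–10–5.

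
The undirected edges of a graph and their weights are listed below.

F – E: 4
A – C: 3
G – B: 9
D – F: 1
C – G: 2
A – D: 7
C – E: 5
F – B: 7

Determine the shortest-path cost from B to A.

14

Settle nodes by increasing distance from B:
B: 0
F: 7  (via B)
D: 8  (via F)
G: 9  (via B)
C: 11  (via G)
E: 11  (via F)
A: 14  (via C)
Shortest route: B → G → C → A = 14.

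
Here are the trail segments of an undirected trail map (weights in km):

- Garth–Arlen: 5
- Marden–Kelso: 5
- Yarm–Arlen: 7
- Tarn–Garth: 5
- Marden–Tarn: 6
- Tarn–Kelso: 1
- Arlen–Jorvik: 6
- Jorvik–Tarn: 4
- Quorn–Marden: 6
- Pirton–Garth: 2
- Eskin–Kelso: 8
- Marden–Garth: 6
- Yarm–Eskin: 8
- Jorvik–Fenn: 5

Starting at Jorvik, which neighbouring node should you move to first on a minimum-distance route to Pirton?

Compare a few routes:
Jorvik–Arlen–Garth–Pirton: 6+5+2 = 13
Jorvik–Tarn–Garth–Pirton: 4+5+2 = 11
Jorvik–Tarn–Kelso–Marden–Garth–Pirton: 4+1+5+6+2 = 18
Cheapest is Jorvik–Tarn–Garth–Pirton at 11 km.
So from Jorvik the first move is to Tarn.

Tarn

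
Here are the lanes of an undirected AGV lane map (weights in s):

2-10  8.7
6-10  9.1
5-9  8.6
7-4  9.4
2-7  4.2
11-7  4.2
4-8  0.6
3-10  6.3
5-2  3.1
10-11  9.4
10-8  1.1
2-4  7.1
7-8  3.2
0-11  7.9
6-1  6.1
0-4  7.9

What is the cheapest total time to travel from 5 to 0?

18.1 s

Shortest distances from 5:
5: 0
2: 3.1  (via 5)
7: 7.3  (via 2)
9: 8.6  (via 5)
4: 10.2  (via 2)
8: 10.5  (via 7)
11: 11.5  (via 7)
10: 11.6  (via 8)
3: 17.9  (via 10)
0: 18.1  (via 4)
Shortest route: 5–2–4–0 = 18.1 s.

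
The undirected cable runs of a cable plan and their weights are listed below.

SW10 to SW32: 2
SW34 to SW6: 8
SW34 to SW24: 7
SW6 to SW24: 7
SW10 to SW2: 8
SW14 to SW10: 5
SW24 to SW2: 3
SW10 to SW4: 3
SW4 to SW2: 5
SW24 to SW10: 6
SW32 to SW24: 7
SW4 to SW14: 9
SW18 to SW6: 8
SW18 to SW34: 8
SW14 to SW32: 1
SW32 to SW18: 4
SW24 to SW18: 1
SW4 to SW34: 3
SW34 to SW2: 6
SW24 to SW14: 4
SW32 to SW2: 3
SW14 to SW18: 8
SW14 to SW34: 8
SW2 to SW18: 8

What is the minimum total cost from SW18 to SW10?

6

Running Dijkstra from SW18:
SW18: 0
SW24: 1  (via SW18)
SW2: 4  (via SW24)
SW32: 4  (via SW18)
SW14: 5  (via SW24)
SW10: 6  (via SW32)
Shortest route: SW18–SW32–SW10 = 6.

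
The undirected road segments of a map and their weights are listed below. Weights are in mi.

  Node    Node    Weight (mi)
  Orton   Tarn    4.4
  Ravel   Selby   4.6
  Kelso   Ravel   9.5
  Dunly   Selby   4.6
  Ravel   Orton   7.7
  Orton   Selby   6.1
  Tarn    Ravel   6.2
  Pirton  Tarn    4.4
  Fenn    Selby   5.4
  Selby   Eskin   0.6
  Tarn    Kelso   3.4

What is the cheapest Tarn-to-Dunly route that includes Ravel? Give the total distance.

15.4 mi

Best Tarn to Ravel: Tarn–Ravel costing 6.2
Best Ravel to Dunly: Ravel–Selby–Dunly costing 9.2
Total via Ravel: 6.2 + 9.2 = 15.4 mi.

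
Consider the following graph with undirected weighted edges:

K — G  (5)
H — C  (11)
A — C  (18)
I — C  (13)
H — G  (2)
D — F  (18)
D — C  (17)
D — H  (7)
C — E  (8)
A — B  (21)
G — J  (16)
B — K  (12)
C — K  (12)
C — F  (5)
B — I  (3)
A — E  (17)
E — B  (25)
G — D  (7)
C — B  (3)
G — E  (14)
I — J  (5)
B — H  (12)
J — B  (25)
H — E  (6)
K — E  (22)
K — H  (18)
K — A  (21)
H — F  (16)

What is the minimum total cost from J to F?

Enumerating some paths:
J–G–H–C–F: 16+2+11+5 = 34
J–B–C–F: 25+3+5 = 33
J–I–C–F: 5+13+5 = 23
J–I–B–C–F: 5+3+3+5 = 16
Cheapest is J–I–B–C–F at 16.

16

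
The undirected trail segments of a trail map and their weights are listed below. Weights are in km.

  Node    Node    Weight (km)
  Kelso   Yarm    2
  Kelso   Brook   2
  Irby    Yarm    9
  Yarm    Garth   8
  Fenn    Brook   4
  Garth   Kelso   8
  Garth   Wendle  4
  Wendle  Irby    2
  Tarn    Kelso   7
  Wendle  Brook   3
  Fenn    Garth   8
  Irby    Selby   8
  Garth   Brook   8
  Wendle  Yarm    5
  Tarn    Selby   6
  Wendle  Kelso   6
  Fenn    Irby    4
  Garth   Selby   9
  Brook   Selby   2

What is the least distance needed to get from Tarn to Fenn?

Settle nodes by increasing distance from Tarn:
Tarn: 0
Selby: 6  (via Tarn)
Kelso: 7  (via Tarn)
Brook: 8  (via Selby)
Yarm: 9  (via Kelso)
Wendle: 11  (via Brook)
Fenn: 12  (via Brook)
Shortest route: Tarn–Selby–Brook–Fenn = 12 km.

12 km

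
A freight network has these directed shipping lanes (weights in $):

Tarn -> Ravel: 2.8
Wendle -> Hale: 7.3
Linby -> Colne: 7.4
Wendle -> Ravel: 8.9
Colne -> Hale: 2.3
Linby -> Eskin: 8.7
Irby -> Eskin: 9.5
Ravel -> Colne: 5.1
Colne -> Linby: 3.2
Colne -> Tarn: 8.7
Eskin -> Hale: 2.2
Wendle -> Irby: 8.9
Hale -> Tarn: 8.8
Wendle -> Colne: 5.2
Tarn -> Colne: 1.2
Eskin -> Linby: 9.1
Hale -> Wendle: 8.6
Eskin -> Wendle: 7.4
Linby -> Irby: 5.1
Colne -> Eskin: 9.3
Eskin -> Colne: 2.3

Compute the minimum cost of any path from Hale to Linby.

Enumerating some paths:
Hale - Tarn - Colne - Linby: 8.8+1.2+3.2 = 13.2
Hale - Wendle - Colne - Linby: 8.6+5.2+3.2 = 17
Hale - Tarn - Ravel - Colne - Linby: 8.8+2.8+5.1+3.2 = 19.9
Hale - Wendle - Ravel - Colne - Linby: 8.6+8.9+5.1+3.2 = 25.8
The minimum is $13.2 via Hale - Tarn - Colne - Linby.

$13.2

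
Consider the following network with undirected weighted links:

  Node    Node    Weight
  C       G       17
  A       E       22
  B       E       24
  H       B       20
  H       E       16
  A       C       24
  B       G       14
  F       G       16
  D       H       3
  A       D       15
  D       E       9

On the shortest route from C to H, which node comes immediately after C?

A

Compare a few routes:
C–G–B–H: 17+14+20 = 51
C–A–D–H: 24+15+3 = 42
C–A–E–D–H: 24+22+9+3 = 58
The minimum is 42 via C–A–D–H.
So from C the first move is to A.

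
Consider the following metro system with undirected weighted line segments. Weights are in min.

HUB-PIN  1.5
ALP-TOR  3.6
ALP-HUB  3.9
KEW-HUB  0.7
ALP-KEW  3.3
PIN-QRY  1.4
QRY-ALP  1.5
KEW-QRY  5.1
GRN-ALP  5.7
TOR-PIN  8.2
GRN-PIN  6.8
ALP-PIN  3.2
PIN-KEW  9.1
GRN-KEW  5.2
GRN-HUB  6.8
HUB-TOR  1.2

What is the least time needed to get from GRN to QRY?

7.2 min

Running Dijkstra from GRN:
GRN: 0
KEW: 5.2  (via GRN)
ALP: 5.7  (via GRN)
HUB: 5.9  (via KEW)
PIN: 6.8  (via GRN)
TOR: 7.1  (via HUB)
QRY: 7.2  (via ALP)
Shortest route: GRN → ALP → QRY = 7.2 min.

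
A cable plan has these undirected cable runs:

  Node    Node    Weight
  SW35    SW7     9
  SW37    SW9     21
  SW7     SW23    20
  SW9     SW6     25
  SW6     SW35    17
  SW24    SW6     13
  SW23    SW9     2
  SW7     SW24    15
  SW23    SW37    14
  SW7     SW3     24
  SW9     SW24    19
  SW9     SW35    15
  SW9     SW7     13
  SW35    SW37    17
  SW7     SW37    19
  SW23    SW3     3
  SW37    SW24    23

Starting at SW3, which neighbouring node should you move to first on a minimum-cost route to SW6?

Enumerating some paths:
SW3–SW23–SW9–SW7–SW35–SW6: 3+2+13+9+17 = 44
SW3–SW23–SW9–SW6: 3+2+25 = 30
SW3–SW23–SW9–SW24–SW6: 3+2+19+13 = 37
SW3–SW23–SW9–SW35–SW6: 3+2+15+17 = 37
Cheapest is SW3–SW23–SW9–SW6 at 30.
So from SW3 the first move is to SW23.

SW23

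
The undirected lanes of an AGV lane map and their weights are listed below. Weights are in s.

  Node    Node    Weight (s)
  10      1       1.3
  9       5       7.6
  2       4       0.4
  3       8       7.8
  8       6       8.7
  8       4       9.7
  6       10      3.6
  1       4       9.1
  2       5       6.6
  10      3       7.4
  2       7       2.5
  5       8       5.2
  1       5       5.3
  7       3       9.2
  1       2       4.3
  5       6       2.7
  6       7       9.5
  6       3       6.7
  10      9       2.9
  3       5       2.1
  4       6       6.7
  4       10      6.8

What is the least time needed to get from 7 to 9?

11 s

Settle nodes by increasing distance from 7:
7: 0
2: 2.5  (via 7)
4: 2.9  (via 2)
1: 6.8  (via 2)
10: 8.1  (via 1)
5: 9.1  (via 2)
3: 9.2  (via 7)
6: 9.5  (via 7)
9: 11  (via 10)
Shortest route: 7 → 2 → 1 → 10 → 9 = 11 s.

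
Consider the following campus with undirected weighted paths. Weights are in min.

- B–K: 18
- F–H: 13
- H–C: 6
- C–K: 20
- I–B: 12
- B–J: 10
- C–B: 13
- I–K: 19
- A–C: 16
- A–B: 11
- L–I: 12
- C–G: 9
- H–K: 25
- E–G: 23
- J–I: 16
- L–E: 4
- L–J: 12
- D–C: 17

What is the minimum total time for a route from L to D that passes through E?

53 min

Best L to E: L → E costing 4
Shortest E→D: E → G → C → D = 49
Total via E: 4 + 49 = 53 min.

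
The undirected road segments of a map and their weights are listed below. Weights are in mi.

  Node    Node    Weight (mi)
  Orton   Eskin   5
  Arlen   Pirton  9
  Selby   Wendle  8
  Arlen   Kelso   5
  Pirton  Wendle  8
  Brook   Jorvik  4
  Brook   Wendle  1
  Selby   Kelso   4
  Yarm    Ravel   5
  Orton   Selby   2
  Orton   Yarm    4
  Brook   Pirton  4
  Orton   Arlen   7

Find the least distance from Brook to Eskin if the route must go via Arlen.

25 mi

Best Brook to Arlen: Brook–Pirton–Arlen costing 13
Best Arlen to Eskin: Arlen–Orton–Eskin costing 12
Total via Arlen: 13 + 12 = 25 mi.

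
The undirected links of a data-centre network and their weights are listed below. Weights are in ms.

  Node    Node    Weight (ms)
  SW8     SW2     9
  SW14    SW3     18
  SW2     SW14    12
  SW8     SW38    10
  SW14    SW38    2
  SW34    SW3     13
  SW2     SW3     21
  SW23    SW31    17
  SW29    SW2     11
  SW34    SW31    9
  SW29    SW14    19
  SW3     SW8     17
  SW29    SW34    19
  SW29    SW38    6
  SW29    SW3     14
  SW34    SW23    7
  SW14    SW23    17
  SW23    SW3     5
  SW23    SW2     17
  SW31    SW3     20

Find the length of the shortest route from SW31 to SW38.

Compare a few routes:
SW31–SW34–SW29–SW38: 9+19+6 = 34
SW31–SW34–SW23–SW14–SW38: 9+7+17+2 = 35
Cheapest is SW31–SW34–SW29–SW38 at 34 ms.

34 ms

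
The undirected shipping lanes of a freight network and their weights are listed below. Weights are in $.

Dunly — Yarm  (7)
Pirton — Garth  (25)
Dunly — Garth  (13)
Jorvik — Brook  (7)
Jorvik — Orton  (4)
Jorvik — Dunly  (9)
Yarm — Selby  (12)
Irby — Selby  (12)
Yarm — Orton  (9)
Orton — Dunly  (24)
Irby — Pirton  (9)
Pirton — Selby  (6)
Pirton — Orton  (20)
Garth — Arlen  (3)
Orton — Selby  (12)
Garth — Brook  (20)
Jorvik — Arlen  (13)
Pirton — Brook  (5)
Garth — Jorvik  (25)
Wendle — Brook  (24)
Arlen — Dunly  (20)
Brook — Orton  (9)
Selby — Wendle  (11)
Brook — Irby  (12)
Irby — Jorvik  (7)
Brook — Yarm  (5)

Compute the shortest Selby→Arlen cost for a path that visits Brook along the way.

$31

Shortest Selby→Brook: Selby–Pirton–Brook = 11
Best Brook to Arlen: Brook–Jorvik–Arlen costing 20
Total via Brook: 11 + 20 = $31.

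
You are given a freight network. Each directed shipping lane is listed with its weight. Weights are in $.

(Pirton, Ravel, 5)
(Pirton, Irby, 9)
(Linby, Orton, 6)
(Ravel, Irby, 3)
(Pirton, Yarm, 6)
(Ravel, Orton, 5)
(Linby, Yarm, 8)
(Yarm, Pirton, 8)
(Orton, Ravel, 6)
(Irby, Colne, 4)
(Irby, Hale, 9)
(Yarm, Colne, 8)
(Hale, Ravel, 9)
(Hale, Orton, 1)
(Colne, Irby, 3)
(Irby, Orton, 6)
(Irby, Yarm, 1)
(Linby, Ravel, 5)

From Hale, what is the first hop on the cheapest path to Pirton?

Enumerating some paths:
Hale → Orton → Ravel → Irby → Yarm → Pirton: 1+6+3+1+8 = 19
Hale → Ravel → Irby → Yarm → Pirton: 9+3+1+8 = 21
Cheapest is Hale → Orton → Ravel → Irby → Yarm → Pirton at $19.
So from Hale the first move is to Orton.

Orton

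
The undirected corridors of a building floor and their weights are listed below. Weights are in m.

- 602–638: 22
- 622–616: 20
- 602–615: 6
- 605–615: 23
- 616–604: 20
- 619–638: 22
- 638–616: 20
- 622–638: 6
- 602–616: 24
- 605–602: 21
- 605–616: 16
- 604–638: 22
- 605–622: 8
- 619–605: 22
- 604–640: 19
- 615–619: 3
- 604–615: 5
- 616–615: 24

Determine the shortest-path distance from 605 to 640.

47 m

Enumerating some paths:
605 → 619 → 615 → 604 → 640: 22+3+5+19 = 49
605 → 615 → 604 → 640: 23+5+19 = 47
Cheapest is 605 → 615 → 604 → 640 at 47 m.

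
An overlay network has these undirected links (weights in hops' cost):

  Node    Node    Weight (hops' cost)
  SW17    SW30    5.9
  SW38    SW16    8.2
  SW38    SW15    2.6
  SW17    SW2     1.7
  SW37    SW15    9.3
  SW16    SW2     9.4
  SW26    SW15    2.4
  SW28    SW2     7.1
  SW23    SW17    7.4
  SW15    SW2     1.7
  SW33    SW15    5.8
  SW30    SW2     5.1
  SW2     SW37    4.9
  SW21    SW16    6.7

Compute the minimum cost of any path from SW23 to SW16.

Candidate routes:
SW23 → SW17 → SW30 → SW2 → SW16: 7.4+5.9+5.1+9.4 = 27.8
SW23 → SW17 → SW2 → SW15 → SW38 → SW16: 7.4+1.7+1.7+2.6+8.2 = 21.6
SW23 → SW17 → SW2 → SW16: 7.4+1.7+9.4 = 18.5
SW23 → SW17 → SW30 → SW2 → SW15 → SW38 → SW16: 7.4+5.9+5.1+1.7+2.6+8.2 = 30.9
The minimum is 18.5 hops' cost via SW23 → SW17 → SW2 → SW16.

18.5 hops' cost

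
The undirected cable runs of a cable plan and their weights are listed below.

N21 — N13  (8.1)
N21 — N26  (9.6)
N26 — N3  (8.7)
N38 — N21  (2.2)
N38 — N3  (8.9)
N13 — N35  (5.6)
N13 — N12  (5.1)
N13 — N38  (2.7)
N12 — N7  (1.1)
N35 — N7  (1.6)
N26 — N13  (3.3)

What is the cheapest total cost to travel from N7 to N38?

8.9

Compare a few routes:
N7 → N35 → N13 → N21 → N38: 1.6+5.6+8.1+2.2 = 17.5
N7 → N12 → N13 → N21 → N38: 1.1+5.1+8.1+2.2 = 16.5
N7 → N35 → N13 → N38: 1.6+5.6+2.7 = 9.9
N7 → N12 → N13 → N38: 1.1+5.1+2.7 = 8.9
Cheapest is N7 → N12 → N13 → N38 at 8.9.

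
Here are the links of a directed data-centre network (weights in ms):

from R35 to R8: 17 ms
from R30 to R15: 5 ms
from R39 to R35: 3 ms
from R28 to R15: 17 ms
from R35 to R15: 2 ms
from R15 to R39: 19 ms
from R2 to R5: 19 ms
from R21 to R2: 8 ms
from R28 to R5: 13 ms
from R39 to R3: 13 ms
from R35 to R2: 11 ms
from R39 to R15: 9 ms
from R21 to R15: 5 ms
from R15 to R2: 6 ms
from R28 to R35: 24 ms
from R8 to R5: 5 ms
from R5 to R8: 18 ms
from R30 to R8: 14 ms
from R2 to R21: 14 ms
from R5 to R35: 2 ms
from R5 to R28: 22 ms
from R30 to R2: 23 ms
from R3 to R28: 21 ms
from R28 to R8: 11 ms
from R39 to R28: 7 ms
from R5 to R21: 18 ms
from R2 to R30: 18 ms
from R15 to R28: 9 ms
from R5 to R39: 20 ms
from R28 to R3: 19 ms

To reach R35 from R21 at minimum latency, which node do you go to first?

R15

Compare a few routes:
R21 - R15 - R39 - R35: 5+19+3 = 27
R21 - R2 - R5 - R35: 8+19+2 = 29
R21 - R15 - R2 - R5 - R35: 5+6+19+2 = 32
R21 - R15 - R28 - R5 - R35: 5+9+13+2 = 29
Cheapest is R21 - R15 - R39 - R35 at 27 ms.
So from R21 the first move is to R15.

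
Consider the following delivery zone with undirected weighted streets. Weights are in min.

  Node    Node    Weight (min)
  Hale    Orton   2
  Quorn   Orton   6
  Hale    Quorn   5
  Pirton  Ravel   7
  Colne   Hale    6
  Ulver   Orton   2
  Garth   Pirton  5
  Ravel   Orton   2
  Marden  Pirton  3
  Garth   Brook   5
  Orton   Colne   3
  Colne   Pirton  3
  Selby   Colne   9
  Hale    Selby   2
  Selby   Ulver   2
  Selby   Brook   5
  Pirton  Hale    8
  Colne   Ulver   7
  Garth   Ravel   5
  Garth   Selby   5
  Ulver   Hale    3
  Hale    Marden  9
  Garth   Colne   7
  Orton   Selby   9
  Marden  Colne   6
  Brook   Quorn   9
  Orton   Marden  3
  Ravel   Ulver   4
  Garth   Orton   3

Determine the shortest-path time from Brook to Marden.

11 min

Compare a few routes:
Brook - Garth - Orton - Marden: 5+3+3 = 11
Brook - Selby - Ulver - Orton - Marden: 5+2+2+3 = 12
Brook - Selby - Hale - Orton - Marden: 5+2+2+3 = 12
Cheapest is Brook - Garth - Orton - Marden at 11 min.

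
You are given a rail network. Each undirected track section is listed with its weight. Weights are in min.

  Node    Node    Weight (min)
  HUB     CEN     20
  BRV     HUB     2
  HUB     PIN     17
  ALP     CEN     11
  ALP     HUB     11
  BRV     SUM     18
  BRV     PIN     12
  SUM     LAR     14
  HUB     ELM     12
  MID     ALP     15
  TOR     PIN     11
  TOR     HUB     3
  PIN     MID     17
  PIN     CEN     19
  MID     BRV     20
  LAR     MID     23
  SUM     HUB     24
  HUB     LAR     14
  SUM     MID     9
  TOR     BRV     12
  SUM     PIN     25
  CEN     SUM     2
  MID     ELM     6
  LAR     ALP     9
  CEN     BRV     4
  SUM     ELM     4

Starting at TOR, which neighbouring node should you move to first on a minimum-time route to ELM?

HUB

Compare a few routes:
TOR → HUB → ELM: 3+12 = 15
TOR → BRV → CEN → SUM → ELM: 12+4+2+4 = 22
Cheapest is TOR → HUB → ELM at 15 min.
So from TOR the first move is to HUB.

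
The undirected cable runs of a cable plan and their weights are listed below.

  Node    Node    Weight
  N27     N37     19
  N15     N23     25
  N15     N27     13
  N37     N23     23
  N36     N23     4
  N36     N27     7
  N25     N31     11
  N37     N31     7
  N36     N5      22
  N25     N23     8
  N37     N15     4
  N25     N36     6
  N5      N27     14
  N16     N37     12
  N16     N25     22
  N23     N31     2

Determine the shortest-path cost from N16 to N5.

Candidate routes:
N16 → N37 → N15 → N27 → N5: 12+4+13+14 = 43
N16 → N37 → N31 → N23 → N36 → N27 → N5: 12+7+2+4+7+14 = 46
N16 → N37 → N27 → N5: 12+19+14 = 45
Cheapest is N16 → N37 → N15 → N27 → N5 at 43.

43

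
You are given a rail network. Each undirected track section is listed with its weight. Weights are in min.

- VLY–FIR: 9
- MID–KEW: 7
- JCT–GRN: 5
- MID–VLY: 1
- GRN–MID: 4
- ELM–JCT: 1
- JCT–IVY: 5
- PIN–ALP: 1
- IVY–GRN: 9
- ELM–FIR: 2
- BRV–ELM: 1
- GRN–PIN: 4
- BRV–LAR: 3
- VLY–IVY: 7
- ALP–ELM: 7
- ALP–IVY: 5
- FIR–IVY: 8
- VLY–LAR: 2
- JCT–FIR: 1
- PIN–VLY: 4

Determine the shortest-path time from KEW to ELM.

Shortest distances from KEW:
KEW: 0
MID: 7  (via KEW)
VLY: 8  (via MID)
LAR: 10  (via VLY)
GRN: 11  (via MID)
PIN: 12  (via VLY)
BRV: 13  (via LAR)
ALP: 13  (via PIN)
ELM: 14  (via BRV)
Shortest route: KEW–MID–VLY–LAR–BRV–ELM = 14 min.

14 min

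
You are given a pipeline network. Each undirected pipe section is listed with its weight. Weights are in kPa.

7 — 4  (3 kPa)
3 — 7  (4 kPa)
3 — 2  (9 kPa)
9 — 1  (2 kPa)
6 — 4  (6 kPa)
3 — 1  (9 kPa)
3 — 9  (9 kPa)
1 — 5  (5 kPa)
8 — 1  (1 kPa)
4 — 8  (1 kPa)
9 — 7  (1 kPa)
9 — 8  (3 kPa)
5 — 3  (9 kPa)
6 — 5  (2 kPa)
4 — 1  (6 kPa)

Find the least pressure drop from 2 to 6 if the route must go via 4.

Shortest 2→4: 2 → 3 → 7 → 4 = 16
Shortest 4→6: 4 → 6 = 6
Total via 4: 16 + 6 = 22 kPa.

22 kPa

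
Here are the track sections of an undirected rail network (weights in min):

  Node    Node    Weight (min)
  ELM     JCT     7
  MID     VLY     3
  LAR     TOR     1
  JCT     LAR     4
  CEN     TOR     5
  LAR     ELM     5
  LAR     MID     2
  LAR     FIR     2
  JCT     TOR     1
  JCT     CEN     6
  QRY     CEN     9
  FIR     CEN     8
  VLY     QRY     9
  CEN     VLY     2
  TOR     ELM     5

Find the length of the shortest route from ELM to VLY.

Enumerating some paths:
ELM → LAR → MID → VLY: 5+2+3 = 10
ELM → TOR → LAR → MID → VLY: 5+1+2+3 = 11
ELM → TOR → CEN → VLY: 5+5+2 = 12
Cheapest is ELM → LAR → MID → VLY at 10 min.

10 min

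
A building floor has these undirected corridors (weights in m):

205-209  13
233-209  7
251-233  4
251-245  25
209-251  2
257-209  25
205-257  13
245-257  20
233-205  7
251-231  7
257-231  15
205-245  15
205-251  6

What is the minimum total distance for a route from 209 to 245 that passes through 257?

Shortest 209→257: 209–251–205–257 = 21
Best 257 to 245: 257–245 costing 20
Total via 257: 21 + 20 = 41 m.

41 m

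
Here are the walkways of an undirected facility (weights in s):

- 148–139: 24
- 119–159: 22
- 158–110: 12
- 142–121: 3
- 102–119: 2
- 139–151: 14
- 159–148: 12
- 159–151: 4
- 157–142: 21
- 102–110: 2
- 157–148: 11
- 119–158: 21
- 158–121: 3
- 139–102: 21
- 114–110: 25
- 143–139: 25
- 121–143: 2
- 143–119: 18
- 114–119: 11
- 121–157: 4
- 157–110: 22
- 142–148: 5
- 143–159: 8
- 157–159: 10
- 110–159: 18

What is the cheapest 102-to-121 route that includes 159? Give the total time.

Shortest 102→159: 102–110–159 = 20
Best 159 to 121: 159–143–121 costing 10
Total via 159: 20 + 10 = 30 s.

30 s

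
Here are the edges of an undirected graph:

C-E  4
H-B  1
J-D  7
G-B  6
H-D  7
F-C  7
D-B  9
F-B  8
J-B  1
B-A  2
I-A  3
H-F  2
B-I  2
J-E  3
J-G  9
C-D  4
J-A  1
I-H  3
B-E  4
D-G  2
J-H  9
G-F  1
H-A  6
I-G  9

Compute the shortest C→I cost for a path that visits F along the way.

12

Shortest C→F: C → F = 7
Shortest F→I: F → H → I = 5
Total via F: 7 + 5 = 12.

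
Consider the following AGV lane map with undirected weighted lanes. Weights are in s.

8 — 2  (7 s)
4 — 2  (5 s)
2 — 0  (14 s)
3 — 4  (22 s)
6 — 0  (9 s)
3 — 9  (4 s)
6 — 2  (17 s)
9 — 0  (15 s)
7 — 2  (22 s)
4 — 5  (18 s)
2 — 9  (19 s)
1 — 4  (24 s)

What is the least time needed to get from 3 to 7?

Compare a few routes:
3 - 4 - 2 - 7: 22+5+22 = 49
3 - 9 - 2 - 7: 4+19+22 = 45
3 - 9 - 0 - 2 - 7: 4+15+14+22 = 55
Cheapest is 3 - 9 - 2 - 7 at 45 s.

45 s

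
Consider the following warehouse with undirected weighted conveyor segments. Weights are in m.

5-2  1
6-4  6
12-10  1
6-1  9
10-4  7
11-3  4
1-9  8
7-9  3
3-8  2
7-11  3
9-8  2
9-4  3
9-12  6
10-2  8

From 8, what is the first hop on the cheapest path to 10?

9

Enumerating some paths:
8 - 9 - 12 - 10: 2+6+1 = 9
8 - 9 - 4 - 10: 2+3+7 = 12
Cheapest is 8 - 9 - 12 - 10 at 9 m.
So from 8 the first move is to 9.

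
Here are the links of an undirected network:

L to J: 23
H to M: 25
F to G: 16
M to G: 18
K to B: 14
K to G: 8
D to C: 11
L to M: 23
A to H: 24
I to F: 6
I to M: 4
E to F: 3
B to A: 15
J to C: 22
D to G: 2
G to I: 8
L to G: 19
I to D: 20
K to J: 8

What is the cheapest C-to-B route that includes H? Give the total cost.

89

Best C to H: C–D–G–I–M–H costing 50
Best H to B: H–A–B costing 39
Total via H: 50 + 39 = 89.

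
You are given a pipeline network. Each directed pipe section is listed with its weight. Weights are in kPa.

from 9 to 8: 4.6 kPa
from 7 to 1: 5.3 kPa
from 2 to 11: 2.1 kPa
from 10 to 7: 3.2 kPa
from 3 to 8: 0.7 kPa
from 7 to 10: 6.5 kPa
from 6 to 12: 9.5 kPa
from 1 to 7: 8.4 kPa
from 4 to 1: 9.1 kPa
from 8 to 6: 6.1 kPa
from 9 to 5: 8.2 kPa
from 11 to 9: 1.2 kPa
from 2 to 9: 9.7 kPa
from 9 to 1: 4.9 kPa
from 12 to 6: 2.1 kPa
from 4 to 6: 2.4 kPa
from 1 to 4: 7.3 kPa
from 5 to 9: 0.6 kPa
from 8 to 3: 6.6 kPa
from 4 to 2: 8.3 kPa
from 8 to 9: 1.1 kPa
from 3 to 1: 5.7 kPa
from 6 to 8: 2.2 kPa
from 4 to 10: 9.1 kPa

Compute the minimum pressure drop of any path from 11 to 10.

21 kPa

Candidate routes:
11 → 9 → 1 → 4 → 10: 1.2+4.9+7.3+9.1 = 22.5
11 → 9 → 8 → 3 → 1 → 7 → 10: 1.2+4.6+6.6+5.7+8.4+6.5 = 33
11 → 9 → 1 → 7 → 10: 1.2+4.9+8.4+6.5 = 21
The minimum is 21 kPa via 11 → 9 → 1 → 7 → 10.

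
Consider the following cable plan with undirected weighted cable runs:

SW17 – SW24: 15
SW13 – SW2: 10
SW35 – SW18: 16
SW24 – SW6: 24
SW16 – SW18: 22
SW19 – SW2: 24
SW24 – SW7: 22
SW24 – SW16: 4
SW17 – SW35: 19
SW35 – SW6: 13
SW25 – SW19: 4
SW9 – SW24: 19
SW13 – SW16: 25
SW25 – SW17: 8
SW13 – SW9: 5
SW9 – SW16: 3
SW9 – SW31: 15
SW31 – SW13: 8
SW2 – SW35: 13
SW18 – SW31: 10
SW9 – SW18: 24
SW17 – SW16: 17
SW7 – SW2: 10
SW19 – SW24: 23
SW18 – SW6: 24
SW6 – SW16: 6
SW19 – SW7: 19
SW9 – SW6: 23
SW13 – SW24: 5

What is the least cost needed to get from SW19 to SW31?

Compare a few routes:
SW19–SW24–SW13–SW31: 23+5+8 = 36
SW19–SW25–SW17–SW24–SW13–SW31: 4+8+15+5+8 = 40
SW19–SW2–SW13–SW31: 24+10+8 = 42
The minimum is 36 via SW19–SW24–SW13–SW31.

36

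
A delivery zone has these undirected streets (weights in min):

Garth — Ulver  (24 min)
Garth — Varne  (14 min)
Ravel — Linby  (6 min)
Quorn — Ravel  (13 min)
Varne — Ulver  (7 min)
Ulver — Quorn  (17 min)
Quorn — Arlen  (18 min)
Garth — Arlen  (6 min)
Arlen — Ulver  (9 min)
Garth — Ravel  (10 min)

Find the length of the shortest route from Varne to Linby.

30 min

Enumerating some paths:
Varne - Ulver - Arlen - Garth - Ravel - Linby: 7+9+6+10+6 = 38
Varne - Garth - Ravel - Linby: 14+10+6 = 30
Cheapest is Varne - Garth - Ravel - Linby at 30 min.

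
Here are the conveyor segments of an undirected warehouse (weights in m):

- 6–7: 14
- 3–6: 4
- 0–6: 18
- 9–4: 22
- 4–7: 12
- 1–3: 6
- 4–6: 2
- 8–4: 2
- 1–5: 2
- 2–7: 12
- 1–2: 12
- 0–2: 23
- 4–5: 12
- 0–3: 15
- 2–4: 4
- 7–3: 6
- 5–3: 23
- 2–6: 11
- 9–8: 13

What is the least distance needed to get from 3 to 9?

21 m

Settle nodes by increasing distance from 3:
3: 0
6: 4  (via 3)
1: 6  (via 3)
4: 6  (via 6)
7: 6  (via 3)
5: 8  (via 1)
8: 8  (via 4)
2: 10  (via 4)
0: 15  (via 3)
9: 21  (via 8)
Shortest route: 3–6–4–8–9 = 21 m.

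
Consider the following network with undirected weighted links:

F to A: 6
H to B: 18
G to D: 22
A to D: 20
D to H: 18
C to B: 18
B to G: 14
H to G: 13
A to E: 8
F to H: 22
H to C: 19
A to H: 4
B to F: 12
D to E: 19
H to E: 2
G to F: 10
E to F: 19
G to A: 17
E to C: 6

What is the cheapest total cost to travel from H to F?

10

Shortest distances from H:
H: 0
E: 2  (via H)
A: 4  (via H)
C: 8  (via E)
F: 10  (via A)
Shortest route: H → A → F = 10.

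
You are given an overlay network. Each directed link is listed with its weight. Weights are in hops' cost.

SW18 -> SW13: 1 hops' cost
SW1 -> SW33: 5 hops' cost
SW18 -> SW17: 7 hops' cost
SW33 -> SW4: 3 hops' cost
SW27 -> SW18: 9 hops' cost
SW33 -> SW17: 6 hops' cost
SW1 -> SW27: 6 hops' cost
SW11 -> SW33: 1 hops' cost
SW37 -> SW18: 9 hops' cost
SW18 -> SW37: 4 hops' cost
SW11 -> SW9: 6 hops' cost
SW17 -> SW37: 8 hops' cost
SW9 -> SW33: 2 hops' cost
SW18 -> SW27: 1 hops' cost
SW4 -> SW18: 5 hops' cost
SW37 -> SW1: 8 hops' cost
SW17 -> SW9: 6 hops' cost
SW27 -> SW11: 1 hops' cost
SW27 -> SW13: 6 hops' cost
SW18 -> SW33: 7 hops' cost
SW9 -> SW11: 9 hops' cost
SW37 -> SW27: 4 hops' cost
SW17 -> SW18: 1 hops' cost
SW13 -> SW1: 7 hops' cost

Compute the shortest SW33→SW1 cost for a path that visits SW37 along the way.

Shortest SW33→SW37: SW33–SW17–SW18–SW37 = 11
Best SW37 to SW1: SW37–SW1 costing 8
Total via SW37: 11 + 8 = 19 hops' cost.

19 hops' cost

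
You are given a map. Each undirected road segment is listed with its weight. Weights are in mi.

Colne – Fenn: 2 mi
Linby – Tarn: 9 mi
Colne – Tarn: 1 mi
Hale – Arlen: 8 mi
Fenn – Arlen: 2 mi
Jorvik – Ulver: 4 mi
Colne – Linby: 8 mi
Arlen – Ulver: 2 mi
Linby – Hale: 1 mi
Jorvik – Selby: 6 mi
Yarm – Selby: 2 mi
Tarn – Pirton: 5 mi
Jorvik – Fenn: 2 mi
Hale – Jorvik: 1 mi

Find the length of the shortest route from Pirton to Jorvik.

10 mi

Candidate routes:
Pirton → Tarn → Colne → Linby → Hale → Jorvik: 5+1+8+1+1 = 16
Pirton → Tarn → Colne → Fenn → Jorvik: 5+1+2+2 = 10
Pirton → Tarn → Colne → Fenn → Arlen → Ulver → Jorvik: 5+1+2+2+2+4 = 16
The minimum is 10 mi via Pirton → Tarn → Colne → Fenn → Jorvik.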